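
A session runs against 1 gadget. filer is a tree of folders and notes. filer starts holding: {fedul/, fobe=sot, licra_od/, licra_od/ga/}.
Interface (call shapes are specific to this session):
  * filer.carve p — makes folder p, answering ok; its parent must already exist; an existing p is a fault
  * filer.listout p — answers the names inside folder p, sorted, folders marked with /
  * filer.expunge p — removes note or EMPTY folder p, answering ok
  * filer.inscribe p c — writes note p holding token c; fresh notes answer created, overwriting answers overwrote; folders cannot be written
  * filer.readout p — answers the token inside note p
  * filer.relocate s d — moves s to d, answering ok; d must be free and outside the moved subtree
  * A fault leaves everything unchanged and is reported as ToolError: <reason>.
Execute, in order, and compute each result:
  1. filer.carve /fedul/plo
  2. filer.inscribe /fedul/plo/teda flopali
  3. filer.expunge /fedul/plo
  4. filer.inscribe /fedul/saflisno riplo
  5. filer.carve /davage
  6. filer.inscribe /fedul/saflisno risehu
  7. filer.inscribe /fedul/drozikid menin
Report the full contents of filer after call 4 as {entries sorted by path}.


Answer: {fedul/, fedul/plo/, fedul/plo/teda=flopali, fedul/saflisno=riplo, fobe=sot, licra_od/, licra_od/ga/}

Derivation:
$ filer.carve p→/fedul/plo
:: ok
$ filer.inscribe p→/fedul/plo/teda c→flopali
:: created
$ filer.expunge p→/fedul/plo
:: ToolError: not empty
$ filer.inscribe p→/fedul/saflisno c→riplo
:: created
$ filer.carve p→/davage
:: ok
$ filer.inscribe p→/fedul/saflisno c→risehu
:: overwrote
$ filer.inscribe p→/fedul/drozikid c→menin
:: created


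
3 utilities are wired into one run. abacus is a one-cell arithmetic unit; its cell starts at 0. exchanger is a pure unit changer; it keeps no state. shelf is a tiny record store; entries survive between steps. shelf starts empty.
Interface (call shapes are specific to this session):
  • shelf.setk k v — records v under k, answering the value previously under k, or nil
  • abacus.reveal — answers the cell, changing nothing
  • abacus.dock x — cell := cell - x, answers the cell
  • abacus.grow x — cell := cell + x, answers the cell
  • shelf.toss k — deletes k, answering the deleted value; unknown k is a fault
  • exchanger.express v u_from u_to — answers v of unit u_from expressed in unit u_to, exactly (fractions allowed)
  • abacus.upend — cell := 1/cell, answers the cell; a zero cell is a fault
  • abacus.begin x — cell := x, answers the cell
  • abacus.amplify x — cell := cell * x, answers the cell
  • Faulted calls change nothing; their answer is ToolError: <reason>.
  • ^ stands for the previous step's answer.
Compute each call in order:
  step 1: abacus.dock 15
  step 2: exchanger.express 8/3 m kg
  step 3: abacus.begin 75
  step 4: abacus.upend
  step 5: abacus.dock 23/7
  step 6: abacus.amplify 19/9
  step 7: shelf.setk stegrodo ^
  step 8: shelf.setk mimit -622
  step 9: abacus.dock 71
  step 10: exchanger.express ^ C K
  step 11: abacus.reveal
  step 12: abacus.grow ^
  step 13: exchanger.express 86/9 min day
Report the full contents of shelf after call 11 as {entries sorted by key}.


$ abacus.dock x='15'
[out] -15
$ exchanger.express v='8/3' u_from='m' u_to='kg'
[out] ToolError: incompatible units
$ abacus.begin x='75'
[out] 75
$ abacus.upend
[out] 1/75
$ abacus.dock x='23/7'
[out] -1718/525
$ abacus.amplify x='19/9'
[out] -32642/4725
$ shelf.setk k='stegrodo' v='^'
[out] nil
$ shelf.setk k='mimit' v='-622'
[out] nil
$ abacus.dock x='71'
[out] -368117/4725
$ exchanger.express v='^' u_from='C' u_to='K'
[out] 3690067/18900
$ abacus.reveal
[out] -368117/4725
$ abacus.grow x='^'
[out] -736234/4725
$ exchanger.express v='86/9' u_from='min' u_to='day'
[out] 43/6480

Answer: {mimit=-622, stegrodo=-32642/4725}


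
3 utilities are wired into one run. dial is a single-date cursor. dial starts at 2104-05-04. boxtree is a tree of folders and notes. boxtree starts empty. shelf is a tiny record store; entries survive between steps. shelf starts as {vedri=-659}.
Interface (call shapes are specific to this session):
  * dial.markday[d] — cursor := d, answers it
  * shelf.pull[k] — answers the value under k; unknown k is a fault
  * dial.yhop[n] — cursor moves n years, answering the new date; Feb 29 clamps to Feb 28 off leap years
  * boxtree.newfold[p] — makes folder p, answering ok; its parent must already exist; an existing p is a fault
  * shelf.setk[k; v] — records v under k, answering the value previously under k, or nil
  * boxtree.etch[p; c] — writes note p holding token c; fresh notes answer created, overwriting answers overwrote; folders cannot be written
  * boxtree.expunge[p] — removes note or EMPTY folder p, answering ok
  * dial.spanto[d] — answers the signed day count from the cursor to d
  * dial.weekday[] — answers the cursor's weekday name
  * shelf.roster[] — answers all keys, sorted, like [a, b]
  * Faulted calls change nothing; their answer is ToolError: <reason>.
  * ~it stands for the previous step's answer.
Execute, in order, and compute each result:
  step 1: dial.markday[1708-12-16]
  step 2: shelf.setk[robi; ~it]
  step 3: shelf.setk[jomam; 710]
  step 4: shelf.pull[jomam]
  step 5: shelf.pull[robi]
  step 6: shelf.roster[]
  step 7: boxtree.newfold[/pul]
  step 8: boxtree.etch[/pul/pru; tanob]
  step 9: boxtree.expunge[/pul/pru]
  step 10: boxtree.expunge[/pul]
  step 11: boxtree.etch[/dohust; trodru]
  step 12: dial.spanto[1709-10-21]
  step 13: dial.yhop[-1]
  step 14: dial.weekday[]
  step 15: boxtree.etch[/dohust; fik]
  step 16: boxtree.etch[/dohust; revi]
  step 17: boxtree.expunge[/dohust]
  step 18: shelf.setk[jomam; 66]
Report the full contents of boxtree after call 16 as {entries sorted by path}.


>>> dial.markday d: 1708-12-16
[out] 1708-12-16
>>> shelf.setk k: robi v: ~it
[out] nil
>>> shelf.setk k: jomam v: 710
[out] nil
>>> shelf.pull k: jomam
[out] 710
>>> shelf.pull k: robi
[out] 1708-12-16
>>> shelf.roster
[out] [jomam, robi, vedri]
>>> boxtree.newfold p: /pul
[out] ok
>>> boxtree.etch p: /pul/pru c: tanob
[out] created
>>> boxtree.expunge p: /pul/pru
[out] ok
>>> boxtree.expunge p: /pul
[out] ok
>>> boxtree.etch p: /dohust c: trodru
[out] created
>>> dial.spanto d: 1709-10-21
[out] 309
>>> dial.yhop n: -1
[out] 1707-12-16
>>> dial.weekday
[out] Friday
>>> boxtree.etch p: /dohust c: fik
[out] overwrote
>>> boxtree.etch p: /dohust c: revi
[out] overwrote
>>> boxtree.expunge p: /dohust
[out] ok
>>> shelf.setk k: jomam v: 66
[out] 710

Answer: {dohust=revi}


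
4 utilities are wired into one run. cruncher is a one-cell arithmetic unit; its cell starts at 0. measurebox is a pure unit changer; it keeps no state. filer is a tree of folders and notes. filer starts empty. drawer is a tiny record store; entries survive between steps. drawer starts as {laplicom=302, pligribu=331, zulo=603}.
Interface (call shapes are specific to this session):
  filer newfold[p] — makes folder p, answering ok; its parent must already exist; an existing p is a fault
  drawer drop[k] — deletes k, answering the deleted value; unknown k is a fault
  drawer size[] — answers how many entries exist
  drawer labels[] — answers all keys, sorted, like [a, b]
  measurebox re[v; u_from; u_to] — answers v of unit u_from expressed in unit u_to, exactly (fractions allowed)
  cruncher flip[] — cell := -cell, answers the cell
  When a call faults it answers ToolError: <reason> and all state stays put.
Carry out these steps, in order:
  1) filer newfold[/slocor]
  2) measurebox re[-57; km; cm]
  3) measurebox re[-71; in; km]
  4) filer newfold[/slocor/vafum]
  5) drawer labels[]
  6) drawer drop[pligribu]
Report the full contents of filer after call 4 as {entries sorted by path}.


Answer: {slocor/, slocor/vafum/}

Derivation:
Act: filer newfold[p='/slocor']
Obs: ok
Act: measurebox re[v='-57'; u_from='km'; u_to='cm']
Obs: -5700000
Act: measurebox re[v='-71'; u_from='in'; u_to='km']
Obs: -9017/5000000
Act: filer newfold[p='/slocor/vafum']
Obs: ok
Act: drawer labels[]
Obs: [laplicom, pligribu, zulo]
Act: drawer drop[k='pligribu']
Obs: 331


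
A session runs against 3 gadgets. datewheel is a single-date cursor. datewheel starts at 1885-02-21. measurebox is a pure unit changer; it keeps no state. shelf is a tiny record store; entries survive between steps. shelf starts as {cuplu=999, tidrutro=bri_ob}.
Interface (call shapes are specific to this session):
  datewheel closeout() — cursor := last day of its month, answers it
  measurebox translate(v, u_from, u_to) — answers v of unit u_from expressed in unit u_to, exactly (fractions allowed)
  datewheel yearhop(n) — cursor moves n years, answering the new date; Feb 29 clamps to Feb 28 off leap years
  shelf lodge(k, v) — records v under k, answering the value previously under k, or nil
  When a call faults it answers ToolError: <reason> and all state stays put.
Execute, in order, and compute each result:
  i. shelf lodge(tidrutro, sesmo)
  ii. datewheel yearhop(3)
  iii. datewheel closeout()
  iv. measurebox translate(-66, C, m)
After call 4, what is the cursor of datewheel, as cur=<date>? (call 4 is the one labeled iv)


Answer: cur=1888-02-29

Derivation:
# shelf lodge(k=tidrutro, v=sesmo) == bri_ob
# datewheel yearhop(n=3) == 1888-02-21
# datewheel closeout() == 1888-02-29
# measurebox translate(v=-66, u_from=C, u_to=m) == ToolError: incompatible units


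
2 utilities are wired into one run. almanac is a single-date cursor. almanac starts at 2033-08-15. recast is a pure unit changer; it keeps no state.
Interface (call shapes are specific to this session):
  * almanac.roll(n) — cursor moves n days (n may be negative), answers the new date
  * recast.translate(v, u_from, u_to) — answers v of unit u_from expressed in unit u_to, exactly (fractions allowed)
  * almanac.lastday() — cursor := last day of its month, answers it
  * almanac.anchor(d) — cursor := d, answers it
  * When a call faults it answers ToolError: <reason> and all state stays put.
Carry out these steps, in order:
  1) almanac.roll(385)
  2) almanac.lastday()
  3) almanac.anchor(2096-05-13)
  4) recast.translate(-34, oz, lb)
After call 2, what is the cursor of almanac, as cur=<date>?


Answer: cur=2034-09-30

Derivation:
Now I run almanac.roll using n: 385, yielding 2034-09-04.
Calling almanac.lastday: 2034-09-30.
I call almanac.anchor using d: 2096-05-13, yielding 2096-05-13.
Then recast.translate using v: -34, u_from: oz, u_to: lb, → -17/8.


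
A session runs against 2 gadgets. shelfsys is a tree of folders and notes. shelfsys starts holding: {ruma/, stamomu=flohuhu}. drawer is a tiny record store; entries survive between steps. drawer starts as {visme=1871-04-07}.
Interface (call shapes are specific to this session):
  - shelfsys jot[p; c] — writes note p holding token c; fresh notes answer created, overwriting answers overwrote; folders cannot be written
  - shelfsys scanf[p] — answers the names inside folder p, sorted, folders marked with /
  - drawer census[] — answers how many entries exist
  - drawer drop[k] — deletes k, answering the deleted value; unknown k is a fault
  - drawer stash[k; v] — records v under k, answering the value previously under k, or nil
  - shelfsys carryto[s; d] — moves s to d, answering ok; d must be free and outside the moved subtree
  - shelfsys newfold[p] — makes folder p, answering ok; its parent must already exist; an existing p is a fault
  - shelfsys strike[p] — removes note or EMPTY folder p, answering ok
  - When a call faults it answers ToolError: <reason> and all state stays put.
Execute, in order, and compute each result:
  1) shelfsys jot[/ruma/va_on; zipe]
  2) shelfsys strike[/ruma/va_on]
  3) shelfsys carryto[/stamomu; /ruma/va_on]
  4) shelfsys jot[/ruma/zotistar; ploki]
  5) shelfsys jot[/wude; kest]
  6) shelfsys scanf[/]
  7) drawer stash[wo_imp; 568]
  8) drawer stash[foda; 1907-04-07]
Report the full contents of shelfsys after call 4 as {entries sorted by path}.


Answer: {ruma/, ruma/va_on=flohuhu, ruma/zotistar=ploki}

Derivation:
Act: shelfsys jot[p→/ruma/va_on; c→zipe]
Obs: created
Act: shelfsys strike[p→/ruma/va_on]
Obs: ok
Act: shelfsys carryto[s→/stamomu; d→/ruma/va_on]
Obs: ok
Act: shelfsys jot[p→/ruma/zotistar; c→ploki]
Obs: created
Act: shelfsys jot[p→/wude; c→kest]
Obs: created
Act: shelfsys scanf[p→/]
Obs: [ruma/, wude]
Act: drawer stash[k→wo_imp; v→568]
Obs: nil
Act: drawer stash[k→foda; v→1907-04-07]
Obs: nil


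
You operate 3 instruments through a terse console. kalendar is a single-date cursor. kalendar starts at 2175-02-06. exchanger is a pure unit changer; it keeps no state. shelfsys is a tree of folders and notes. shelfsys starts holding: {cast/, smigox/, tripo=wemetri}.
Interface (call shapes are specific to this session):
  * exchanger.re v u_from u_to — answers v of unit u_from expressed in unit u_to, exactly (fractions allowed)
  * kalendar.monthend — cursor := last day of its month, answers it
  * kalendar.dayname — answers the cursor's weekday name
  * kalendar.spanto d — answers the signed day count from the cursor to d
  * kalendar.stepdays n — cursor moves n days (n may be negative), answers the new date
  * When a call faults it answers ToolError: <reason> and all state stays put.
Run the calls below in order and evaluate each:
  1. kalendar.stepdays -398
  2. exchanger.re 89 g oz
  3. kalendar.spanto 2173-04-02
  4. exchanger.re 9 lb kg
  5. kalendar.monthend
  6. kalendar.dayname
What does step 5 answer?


Answer: 2174-01-31

Derivation:
I try kalendar.stepdays(n→-398), — result: 2174-01-04.
I call exchanger.re(v→89, u_from→g, u_to→oz), giving 142400000/45359237.
Using kalendar.spanto(d→2173-04-02), and observe -277.
Calling exchanger.re(v→9, u_from→lb, u_to→kg), and see 408233133/100000000.
Then kalendar.monthend(), yielding 2174-01-31.
Then kalendar.dayname: Monday.


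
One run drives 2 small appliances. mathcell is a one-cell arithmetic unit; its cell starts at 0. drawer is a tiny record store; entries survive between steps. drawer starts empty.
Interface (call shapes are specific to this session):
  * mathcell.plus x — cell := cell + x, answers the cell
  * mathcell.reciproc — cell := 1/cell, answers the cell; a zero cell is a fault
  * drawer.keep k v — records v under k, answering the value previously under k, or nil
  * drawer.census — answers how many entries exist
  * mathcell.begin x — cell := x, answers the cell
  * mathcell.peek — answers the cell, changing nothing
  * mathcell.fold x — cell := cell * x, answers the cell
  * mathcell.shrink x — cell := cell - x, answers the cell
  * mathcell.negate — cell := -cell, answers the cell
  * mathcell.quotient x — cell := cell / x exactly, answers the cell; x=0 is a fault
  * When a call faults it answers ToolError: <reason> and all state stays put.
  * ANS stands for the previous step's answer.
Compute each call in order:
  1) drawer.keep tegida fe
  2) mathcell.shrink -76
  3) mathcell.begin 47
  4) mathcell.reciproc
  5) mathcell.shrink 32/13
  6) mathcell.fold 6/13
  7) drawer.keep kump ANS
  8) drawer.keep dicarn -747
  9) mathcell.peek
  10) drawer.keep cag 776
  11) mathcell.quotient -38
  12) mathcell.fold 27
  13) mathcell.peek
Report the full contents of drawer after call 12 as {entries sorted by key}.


Answer: {cag=776, dicarn=-747, kump=-8946/7943, tegida=fe}

Derivation:
>> drawer.keep(k: tegida, v: fe)
<< nil
>> mathcell.shrink(x: -76)
<< 76
>> mathcell.begin(x: 47)
<< 47
>> mathcell.reciproc()
<< 1/47
>> mathcell.shrink(x: 32/13)
<< -1491/611
>> mathcell.fold(x: 6/13)
<< -8946/7943
>> drawer.keep(k: kump, v: ANS)
<< nil
>> drawer.keep(k: dicarn, v: -747)
<< nil
>> mathcell.peek()
<< -8946/7943
>> drawer.keep(k: cag, v: 776)
<< nil
>> mathcell.quotient(x: -38)
<< 4473/150917
>> mathcell.fold(x: 27)
<< 120771/150917
>> mathcell.peek()
<< 120771/150917


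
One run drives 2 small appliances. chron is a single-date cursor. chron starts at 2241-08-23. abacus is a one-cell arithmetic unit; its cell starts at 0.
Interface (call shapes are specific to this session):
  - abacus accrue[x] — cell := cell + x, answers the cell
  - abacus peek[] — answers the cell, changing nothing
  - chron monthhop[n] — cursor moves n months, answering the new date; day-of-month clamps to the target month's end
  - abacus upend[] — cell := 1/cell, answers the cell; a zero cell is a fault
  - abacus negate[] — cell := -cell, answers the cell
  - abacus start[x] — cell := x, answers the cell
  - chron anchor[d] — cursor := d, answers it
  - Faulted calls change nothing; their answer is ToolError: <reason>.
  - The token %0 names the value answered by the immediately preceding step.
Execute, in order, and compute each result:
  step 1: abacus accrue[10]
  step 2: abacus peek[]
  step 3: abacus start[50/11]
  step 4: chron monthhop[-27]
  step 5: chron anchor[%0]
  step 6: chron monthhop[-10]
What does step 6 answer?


Answer: 2238-07-23

Derivation:
~$ abacus accrue 10
  10
~$ abacus peek
  10
~$ abacus start 50/11
  50/11
~$ chron monthhop -27
  2239-05-23
~$ chron anchor %0
  2239-05-23
~$ chron monthhop -10
  2238-07-23


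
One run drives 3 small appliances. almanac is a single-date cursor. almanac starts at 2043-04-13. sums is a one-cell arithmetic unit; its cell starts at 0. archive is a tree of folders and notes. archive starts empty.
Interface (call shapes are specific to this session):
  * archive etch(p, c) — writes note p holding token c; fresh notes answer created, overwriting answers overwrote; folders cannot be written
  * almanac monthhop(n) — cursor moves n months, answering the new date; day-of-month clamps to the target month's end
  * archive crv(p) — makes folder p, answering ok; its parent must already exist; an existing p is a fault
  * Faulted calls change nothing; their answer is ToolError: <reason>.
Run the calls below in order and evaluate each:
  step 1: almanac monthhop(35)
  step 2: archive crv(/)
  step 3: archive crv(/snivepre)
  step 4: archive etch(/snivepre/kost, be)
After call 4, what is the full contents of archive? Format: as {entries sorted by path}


Step: almanac monthhop[35]
Result: 2046-03-13
Step: archive crv[/]
Result: ToolError: exists
Step: archive crv[/snivepre]
Result: ok
Step: archive etch[/snivepre/kost; be]
Result: created

Answer: {snivepre/, snivepre/kost=be}


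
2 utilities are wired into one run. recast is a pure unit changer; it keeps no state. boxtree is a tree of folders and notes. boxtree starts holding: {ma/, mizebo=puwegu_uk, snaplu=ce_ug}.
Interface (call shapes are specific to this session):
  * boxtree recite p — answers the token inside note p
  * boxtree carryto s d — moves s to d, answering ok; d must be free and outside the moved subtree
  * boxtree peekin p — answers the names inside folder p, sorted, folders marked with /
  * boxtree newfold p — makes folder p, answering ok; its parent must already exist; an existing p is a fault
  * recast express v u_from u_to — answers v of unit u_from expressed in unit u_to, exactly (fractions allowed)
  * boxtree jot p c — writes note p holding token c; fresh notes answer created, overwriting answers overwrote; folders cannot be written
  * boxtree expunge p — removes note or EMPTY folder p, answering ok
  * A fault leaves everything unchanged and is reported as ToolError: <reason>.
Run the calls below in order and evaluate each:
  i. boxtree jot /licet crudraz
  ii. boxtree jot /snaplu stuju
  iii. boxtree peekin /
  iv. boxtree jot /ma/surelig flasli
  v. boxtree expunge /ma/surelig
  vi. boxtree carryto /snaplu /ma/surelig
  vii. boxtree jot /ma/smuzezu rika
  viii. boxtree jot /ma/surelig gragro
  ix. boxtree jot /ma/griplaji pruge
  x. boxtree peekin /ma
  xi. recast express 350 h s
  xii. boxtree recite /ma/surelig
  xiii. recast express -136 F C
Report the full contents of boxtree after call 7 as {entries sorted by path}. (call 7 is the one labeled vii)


CALL boxtree jot[p='/licet'; c='crudraz']
RET  created
CALL boxtree jot[p='/snaplu'; c='stuju']
RET  overwrote
CALL boxtree peekin[p='/']
RET  [licet, ma/, mizebo, snaplu]
CALL boxtree jot[p='/ma/surelig'; c='flasli']
RET  created
CALL boxtree expunge[p='/ma/surelig']
RET  ok
CALL boxtree carryto[s='/snaplu'; d='/ma/surelig']
RET  ok
CALL boxtree jot[p='/ma/smuzezu'; c='rika']
RET  created
CALL boxtree jot[p='/ma/surelig'; c='gragro']
RET  overwrote
CALL boxtree jot[p='/ma/griplaji'; c='pruge']
RET  created
CALL boxtree peekin[p='/ma']
RET  [griplaji, smuzezu, surelig]
CALL recast express[v='350'; u_from='h'; u_to='s']
RET  1260000
CALL boxtree recite[p='/ma/surelig']
RET  gragro
CALL recast express[v='-136'; u_from='F'; u_to='C']
RET  -280/3

Answer: {licet=crudraz, ma/, ma/smuzezu=rika, ma/surelig=stuju, mizebo=puwegu_uk}


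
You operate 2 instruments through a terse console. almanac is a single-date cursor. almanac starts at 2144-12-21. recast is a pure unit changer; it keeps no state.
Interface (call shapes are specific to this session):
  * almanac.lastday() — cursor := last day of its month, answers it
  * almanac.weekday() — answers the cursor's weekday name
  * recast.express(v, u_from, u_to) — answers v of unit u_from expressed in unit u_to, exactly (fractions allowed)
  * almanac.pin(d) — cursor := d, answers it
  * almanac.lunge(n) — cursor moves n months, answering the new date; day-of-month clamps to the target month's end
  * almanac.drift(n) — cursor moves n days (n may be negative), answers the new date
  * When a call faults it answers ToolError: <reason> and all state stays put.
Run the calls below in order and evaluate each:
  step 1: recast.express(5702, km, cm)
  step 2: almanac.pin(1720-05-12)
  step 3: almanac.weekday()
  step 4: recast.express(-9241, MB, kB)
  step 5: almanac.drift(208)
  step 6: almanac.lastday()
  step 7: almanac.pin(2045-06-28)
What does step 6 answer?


Answer: 1720-12-31

Derivation:
Step: express[v=5702; u_from=km; u_to=cm]
Result: 570200000
Step: pin[d=1720-05-12]
Result: 1720-05-12
Step: weekday[]
Result: Sunday
Step: express[v=-9241; u_from=MB; u_to=kB]
Result: -9241000
Step: drift[n=208]
Result: 1720-12-06
Step: lastday[]
Result: 1720-12-31
Step: pin[d=2045-06-28]
Result: 2045-06-28


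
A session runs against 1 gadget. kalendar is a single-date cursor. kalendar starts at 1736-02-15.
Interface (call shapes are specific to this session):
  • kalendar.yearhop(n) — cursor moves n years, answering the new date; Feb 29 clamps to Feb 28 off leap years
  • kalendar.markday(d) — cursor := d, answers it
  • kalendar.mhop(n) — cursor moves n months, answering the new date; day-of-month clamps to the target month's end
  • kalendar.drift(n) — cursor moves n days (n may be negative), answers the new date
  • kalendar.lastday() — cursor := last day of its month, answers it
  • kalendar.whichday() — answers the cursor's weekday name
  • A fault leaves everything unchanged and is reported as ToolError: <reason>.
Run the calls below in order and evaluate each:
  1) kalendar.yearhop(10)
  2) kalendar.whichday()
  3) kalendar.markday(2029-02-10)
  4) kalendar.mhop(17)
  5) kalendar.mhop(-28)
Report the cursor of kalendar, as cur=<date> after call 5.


Answer: cur=2028-03-10

Derivation:
[in] yearhop n='10'
[out] 1746-02-15
[in] whichday
[out] Tuesday
[in] markday d='2029-02-10'
[out] 2029-02-10
[in] mhop n='17'
[out] 2030-07-10
[in] mhop n='-28'
[out] 2028-03-10


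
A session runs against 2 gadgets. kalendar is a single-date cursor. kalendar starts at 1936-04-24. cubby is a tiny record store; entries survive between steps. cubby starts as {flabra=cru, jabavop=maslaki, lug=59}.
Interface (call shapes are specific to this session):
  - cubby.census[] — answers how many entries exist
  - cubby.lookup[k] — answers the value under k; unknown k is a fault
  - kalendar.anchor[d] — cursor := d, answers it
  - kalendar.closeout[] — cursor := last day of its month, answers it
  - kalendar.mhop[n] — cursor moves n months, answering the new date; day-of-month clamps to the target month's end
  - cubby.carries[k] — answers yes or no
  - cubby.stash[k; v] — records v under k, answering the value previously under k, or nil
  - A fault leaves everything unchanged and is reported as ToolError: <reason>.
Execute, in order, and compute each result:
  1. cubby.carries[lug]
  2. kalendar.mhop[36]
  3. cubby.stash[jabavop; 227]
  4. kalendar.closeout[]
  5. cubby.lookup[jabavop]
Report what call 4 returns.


Answer: 1939-04-30

Derivation:
;; carries(k: lug) ~> yes
;; mhop(n: 36) ~> 1939-04-24
;; stash(k: jabavop, v: 227) ~> maslaki
;; closeout() ~> 1939-04-30
;; lookup(k: jabavop) ~> 227


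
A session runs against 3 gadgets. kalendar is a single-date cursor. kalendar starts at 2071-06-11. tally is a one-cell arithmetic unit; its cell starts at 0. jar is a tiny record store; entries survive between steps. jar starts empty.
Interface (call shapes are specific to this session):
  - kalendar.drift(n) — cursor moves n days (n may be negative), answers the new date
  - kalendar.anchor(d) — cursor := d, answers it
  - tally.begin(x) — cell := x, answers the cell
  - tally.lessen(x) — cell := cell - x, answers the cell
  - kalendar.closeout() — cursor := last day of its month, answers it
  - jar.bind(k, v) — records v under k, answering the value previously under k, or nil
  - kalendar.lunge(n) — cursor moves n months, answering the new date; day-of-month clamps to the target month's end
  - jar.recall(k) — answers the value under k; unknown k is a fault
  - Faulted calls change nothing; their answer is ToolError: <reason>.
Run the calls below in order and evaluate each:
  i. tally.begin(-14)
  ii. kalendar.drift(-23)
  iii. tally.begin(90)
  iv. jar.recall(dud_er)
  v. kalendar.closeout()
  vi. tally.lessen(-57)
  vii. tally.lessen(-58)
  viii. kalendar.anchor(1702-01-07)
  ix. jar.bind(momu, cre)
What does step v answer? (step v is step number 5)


Answer: 2071-05-31

Derivation:
Step: tally.begin[-14]
Result: -14
Step: kalendar.drift[-23]
Result: 2071-05-19
Step: tally.begin[90]
Result: 90
Step: jar.recall[dud_er]
Result: ToolError: no such key dud_er
Step: kalendar.closeout[]
Result: 2071-05-31
Step: tally.lessen[-57]
Result: 147
Step: tally.lessen[-58]
Result: 205
Step: kalendar.anchor[1702-01-07]
Result: 1702-01-07
Step: jar.bind[momu; cre]
Result: nil


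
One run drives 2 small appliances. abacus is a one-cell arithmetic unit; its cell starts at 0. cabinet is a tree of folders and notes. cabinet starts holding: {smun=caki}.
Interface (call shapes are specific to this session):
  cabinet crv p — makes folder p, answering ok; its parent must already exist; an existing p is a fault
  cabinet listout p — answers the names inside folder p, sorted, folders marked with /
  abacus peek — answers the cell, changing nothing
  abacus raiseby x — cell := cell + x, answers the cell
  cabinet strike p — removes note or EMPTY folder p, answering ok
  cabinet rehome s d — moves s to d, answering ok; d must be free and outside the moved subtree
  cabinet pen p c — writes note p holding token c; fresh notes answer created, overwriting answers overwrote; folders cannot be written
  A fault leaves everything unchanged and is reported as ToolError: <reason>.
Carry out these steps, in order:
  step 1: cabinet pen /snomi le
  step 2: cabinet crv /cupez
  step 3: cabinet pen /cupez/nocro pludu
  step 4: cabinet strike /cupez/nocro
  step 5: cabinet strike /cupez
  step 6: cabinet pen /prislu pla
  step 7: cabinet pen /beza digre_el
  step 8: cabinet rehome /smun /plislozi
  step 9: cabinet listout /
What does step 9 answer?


Answer: [beza, plislozi, prislu, snomi]

Derivation:
I invoke cabinet pen using p→/snomi, c→le: created.
Invoking cabinet crv using p→/cupez, giving ok.
I call cabinet pen using p→/cupez/nocro, c→pludu, which returns created.
I run cabinet strike using p→/cupez/nocro, and get ok.
Then cabinet strike using p→/cupez, → ok.
I use cabinet pen using p→/prislu, c→pla, yielding created.
I use cabinet pen using p→/beza, c→digre_el, and get created.
Using cabinet rehome using s→/smun, d→/plislozi, yielding ok.
Now I run cabinet listout using p→/: [beza, plislozi, prislu, snomi].


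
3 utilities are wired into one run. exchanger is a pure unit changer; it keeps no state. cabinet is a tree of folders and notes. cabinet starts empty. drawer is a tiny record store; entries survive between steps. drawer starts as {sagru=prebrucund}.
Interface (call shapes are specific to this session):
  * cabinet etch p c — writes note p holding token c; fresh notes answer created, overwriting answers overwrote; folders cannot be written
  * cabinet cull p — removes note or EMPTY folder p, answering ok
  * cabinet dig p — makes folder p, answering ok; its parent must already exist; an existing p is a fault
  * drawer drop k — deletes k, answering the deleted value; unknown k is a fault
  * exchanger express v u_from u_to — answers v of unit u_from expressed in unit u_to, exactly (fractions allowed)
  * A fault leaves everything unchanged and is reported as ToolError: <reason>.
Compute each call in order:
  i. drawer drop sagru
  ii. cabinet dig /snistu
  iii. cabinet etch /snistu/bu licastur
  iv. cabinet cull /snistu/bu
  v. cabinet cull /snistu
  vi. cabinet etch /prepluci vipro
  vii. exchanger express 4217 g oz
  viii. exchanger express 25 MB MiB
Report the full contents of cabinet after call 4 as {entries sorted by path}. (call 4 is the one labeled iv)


Then drawer drop(k→sagru), and see prebrucund.
Invoking cabinet dig(p→/snistu), giving ok.
Calling cabinet etch(p→/snistu/bu, c→licastur), and observe created.
Invoking cabinet cull(p→/snistu/bu), yielding ok.
I invoke cabinet cull(p→/snistu), — result: ok.
I run cabinet etch(p→/prepluci, c→vipro), yielding created.
Using exchanger express(v→4217, u_from→g, u_to→oz), → 6747200000/45359237.
I run exchanger express(v→25, u_from→MB, u_to→MiB), and get 390625/16384.

Answer: {snistu/}


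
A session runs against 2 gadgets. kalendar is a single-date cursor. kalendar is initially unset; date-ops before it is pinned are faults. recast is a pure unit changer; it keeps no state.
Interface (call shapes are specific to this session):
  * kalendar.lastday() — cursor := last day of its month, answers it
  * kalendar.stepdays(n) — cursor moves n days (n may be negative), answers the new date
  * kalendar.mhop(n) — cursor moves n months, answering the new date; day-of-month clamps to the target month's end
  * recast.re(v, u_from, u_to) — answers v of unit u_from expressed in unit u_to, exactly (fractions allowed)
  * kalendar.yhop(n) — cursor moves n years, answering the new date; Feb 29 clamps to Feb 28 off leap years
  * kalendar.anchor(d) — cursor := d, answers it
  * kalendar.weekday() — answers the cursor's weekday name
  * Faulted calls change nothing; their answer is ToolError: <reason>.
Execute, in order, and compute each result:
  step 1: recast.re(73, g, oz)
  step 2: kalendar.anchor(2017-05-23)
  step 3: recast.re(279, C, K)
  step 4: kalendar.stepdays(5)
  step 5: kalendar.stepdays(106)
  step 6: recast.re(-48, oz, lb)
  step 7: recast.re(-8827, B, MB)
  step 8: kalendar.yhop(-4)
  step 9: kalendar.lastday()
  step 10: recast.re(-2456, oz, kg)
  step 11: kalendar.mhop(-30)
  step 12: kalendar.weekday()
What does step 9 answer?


% re v=73 u_from=g u_to=oz
  116800000/45359237
% anchor d=2017-05-23
  2017-05-23
% re v=279 u_from=C u_to=K
  11043/20
% stepdays n=5
  2017-05-28
% stepdays n=106
  2017-09-11
% re v=-48 u_from=oz u_to=lb
  -3
% re v=-8827 u_from=B u_to=MB
  -8827/1000000
% yhop n=-4
  2013-09-11
% lastday
  2013-09-30
% re v=-2456 u_from=oz u_to=kg
  -13925285759/200000000
% mhop n=-30
  2011-03-30
% weekday
  Wednesday

Answer: 2013-09-30


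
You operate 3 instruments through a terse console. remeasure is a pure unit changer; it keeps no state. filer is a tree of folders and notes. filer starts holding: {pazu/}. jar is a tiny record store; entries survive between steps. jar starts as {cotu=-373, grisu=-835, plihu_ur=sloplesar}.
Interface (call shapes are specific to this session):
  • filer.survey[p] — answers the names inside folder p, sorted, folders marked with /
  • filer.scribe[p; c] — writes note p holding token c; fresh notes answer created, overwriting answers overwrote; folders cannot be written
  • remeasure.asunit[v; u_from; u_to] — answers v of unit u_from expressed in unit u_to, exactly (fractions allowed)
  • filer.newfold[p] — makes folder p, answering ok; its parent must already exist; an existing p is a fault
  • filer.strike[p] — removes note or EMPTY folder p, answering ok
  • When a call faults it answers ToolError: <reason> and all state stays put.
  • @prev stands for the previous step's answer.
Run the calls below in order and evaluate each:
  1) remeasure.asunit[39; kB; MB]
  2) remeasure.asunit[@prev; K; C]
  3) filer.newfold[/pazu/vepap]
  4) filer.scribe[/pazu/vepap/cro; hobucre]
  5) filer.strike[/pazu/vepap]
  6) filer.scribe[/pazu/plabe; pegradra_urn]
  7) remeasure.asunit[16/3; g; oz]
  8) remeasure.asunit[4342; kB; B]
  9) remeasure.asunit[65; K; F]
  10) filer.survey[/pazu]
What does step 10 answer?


Do: asunit[v='39'; u_from='kB'; u_to='MB']
See: 39/1000
Do: asunit[v='@prev'; u_from='K'; u_to='C']
See: -273111/1000
Do: newfold[p='/pazu/vepap']
See: ok
Do: scribe[p='/pazu/vepap/cro'; c='hobucre']
See: created
Do: strike[p='/pazu/vepap']
See: ToolError: not empty
Do: scribe[p='/pazu/plabe'; c='pegradra_urn']
See: created
Do: asunit[v='16/3'; u_from='g'; u_to='oz']
See: 25600000/136077711
Do: asunit[v='4342'; u_from='kB'; u_to='B']
See: 4342000
Do: asunit[v='65'; u_from='K'; u_to='F']
See: -34267/100
Do: survey[p='/pazu']
See: [plabe, vepap/]

Answer: [plabe, vepap/]


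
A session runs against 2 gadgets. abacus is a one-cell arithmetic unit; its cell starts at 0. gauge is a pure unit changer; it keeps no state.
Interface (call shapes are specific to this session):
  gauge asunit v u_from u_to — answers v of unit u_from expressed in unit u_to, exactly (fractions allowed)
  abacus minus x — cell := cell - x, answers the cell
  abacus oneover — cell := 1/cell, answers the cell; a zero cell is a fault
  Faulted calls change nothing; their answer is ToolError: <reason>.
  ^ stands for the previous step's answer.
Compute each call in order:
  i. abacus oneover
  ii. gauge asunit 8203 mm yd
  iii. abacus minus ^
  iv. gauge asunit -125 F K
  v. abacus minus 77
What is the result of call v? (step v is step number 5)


Answer: -393059/4572

Derivation:
# abacus oneover() == ToolError: reciprocal of zero
# gauge asunit(8203, mm, yd) == 41015/4572
# abacus minus(^) == -41015/4572
# gauge asunit(-125, F, K) == 33467/180
# abacus minus(77) == -393059/4572


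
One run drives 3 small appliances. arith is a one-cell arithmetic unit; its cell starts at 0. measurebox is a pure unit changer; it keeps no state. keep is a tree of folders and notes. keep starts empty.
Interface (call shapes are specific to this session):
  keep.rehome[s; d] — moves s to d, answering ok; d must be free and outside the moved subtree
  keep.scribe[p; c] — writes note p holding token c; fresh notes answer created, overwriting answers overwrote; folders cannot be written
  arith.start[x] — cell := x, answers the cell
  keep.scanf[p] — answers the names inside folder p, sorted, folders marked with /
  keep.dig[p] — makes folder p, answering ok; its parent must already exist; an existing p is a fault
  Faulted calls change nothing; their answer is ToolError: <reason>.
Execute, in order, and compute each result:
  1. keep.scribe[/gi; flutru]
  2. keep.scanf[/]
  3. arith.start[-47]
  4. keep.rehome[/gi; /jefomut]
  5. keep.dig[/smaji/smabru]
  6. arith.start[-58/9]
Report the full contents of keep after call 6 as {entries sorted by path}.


Answer: {jefomut=flutru}

Derivation:
Calling keep.scribe with p=/gi, c=flutru, — result: created.
Then keep.scanf with p=/, giving [gi].
I run arith.start with x=-47, and get -47.
I invoke keep.rehome with s=/gi, d=/jefomut, and get ok.
I call keep.dig with p=/smaji/smabru, and see ToolError: no parent.
I use arith.start with x=-58/9: -58/9.


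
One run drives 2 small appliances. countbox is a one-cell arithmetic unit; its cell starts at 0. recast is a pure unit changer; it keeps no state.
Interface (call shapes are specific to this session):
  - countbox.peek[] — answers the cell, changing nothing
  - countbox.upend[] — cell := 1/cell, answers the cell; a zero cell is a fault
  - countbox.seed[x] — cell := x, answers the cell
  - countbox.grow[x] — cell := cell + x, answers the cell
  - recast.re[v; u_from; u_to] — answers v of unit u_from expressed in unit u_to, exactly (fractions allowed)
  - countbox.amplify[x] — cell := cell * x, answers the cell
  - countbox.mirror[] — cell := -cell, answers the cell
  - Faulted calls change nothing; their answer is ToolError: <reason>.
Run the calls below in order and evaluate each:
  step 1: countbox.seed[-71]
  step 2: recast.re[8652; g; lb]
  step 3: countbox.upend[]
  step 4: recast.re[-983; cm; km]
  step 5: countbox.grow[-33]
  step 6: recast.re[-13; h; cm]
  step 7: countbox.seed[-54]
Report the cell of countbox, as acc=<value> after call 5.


Do: countbox.seed[x→-71]
See: -71
Do: recast.re[v→8652; u_from→g; u_to→lb]
See: 123600000/6479891
Do: countbox.upend[]
See: -1/71
Do: recast.re[v→-983; u_from→cm; u_to→km]
See: -983/100000
Do: countbox.grow[x→-33]
See: -2344/71
Do: recast.re[v→-13; u_from→h; u_to→cm]
See: ToolError: incompatible units
Do: countbox.seed[x→-54]
See: -54

Answer: acc=-2344/71


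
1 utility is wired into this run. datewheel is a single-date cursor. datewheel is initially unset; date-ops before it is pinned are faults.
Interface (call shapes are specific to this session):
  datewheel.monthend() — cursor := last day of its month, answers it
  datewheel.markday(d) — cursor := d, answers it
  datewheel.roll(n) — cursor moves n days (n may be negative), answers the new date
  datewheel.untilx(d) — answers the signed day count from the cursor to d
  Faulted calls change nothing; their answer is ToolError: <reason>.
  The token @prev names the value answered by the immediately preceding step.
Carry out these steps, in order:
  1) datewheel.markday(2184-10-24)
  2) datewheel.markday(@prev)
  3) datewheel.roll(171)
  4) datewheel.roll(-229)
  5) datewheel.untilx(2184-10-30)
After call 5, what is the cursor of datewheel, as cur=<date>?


Answer: cur=2184-08-27

Derivation:
→ datewheel.markday(d→2184-10-24)
← 2184-10-24
→ datewheel.markday(d→@prev)
← 2184-10-24
→ datewheel.roll(n→171)
← 2185-04-13
→ datewheel.roll(n→-229)
← 2184-08-27
→ datewheel.untilx(d→2184-10-30)
← 64


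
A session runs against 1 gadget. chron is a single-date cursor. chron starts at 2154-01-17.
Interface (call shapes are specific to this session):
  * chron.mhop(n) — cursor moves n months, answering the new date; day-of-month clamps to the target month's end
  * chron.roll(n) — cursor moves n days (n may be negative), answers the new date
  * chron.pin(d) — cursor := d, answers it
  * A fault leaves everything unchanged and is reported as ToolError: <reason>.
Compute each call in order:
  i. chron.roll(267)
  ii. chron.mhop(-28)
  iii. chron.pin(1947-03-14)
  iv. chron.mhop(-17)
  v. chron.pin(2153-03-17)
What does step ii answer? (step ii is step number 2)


Answer: 2152-06-11

Derivation:
> chron.roll n=267
= 2154-10-11
> chron.mhop n=-28
= 2152-06-11
> chron.pin d=1947-03-14
= 1947-03-14
> chron.mhop n=-17
= 1945-10-14
> chron.pin d=2153-03-17
= 2153-03-17


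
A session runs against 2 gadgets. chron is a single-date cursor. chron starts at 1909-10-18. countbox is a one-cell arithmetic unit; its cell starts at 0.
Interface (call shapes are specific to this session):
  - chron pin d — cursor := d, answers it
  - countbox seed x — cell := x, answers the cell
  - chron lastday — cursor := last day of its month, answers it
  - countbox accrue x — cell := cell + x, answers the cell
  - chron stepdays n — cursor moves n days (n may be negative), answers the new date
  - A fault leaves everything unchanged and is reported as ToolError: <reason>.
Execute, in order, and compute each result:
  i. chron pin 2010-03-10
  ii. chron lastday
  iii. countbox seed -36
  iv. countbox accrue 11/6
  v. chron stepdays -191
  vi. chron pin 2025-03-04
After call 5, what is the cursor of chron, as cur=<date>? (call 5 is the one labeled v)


Do: chron pin[d: 2010-03-10]
See: 2010-03-10
Do: chron lastday[]
See: 2010-03-31
Do: countbox seed[x: -36]
See: -36
Do: countbox accrue[x: 11/6]
See: -205/6
Do: chron stepdays[n: -191]
See: 2009-09-21
Do: chron pin[d: 2025-03-04]
See: 2025-03-04

Answer: cur=2009-09-21
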